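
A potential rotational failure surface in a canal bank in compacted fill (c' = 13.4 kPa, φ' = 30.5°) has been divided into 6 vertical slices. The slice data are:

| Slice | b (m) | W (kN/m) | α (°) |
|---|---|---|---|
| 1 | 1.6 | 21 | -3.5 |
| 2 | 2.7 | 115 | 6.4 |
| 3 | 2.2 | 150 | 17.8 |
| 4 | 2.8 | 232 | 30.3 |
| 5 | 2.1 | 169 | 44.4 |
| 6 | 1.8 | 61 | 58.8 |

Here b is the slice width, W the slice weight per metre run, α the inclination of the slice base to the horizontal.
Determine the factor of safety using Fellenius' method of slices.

FS = 1.71

Ordinary method of slices: FS = Σ[c'·Δl_i + (W_i cosα_i)·tanφ'] / Σ W_i sinα_i, with Δl_i = b_i / cosα_i.
Slice 1: Δl = 1.6/cos(-3.5°) = 1.603 m; N'_1 = 21·cos(-3.5°) = 21.0; c'Δl = 21.48; W sinα = -1.3
Slice 2: Δl = 2.7/cos6.4° = 2.717 m; N'_2 = 115·cos6.4° = 114.3; c'Δl = 36.41; W sinα = 12.8
Slice 3: Δl = 2.2/cos17.8° = 2.311 m; N'_3 = 150·cos17.8° = 142.8; c'Δl = 30.96; W sinα = 45.9
Slice 4: Δl = 2.8/cos30.3° = 3.243 m; N'_4 = 232·cos30.3° = 200.3; c'Δl = 43.46; W sinα = 117.1
Slice 5: Δl = 2.1/cos44.4° = 2.939 m; N'_5 = 169·cos44.4° = 120.7; c'Δl = 39.39; W sinα = 118.2
Slice 6: Δl = 1.8/cos58.8° = 3.475 m; N'_6 = 61·cos58.8° = 31.6; c'Δl = 46.56; W sinα = 52.2
Σc'Δl = 218.3 kN/m; ΣN' = 630.7 kN/m; ΣW sinα = 344.9 kN/m
Resisting = 218.3 + 630.7·tan30.5° = 218.3 + 371.5 = 589.8 kN/m
FS = 589.8 / 344.9 = 1.710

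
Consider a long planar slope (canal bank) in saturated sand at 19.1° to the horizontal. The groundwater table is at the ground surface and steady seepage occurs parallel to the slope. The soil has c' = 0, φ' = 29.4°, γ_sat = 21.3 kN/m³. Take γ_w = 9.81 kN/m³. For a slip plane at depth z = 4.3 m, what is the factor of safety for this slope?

FS = 0.88

With seepage parallel to the slope and the water table at the surface, the effective normal stress on the slip plane uses the buoyant unit weight γ' = γ_sat − γ_w while the driving shear stress uses γ_sat:
FS = [c' + γ' z cos²β tanφ'] / [γ_sat z sinβ cosβ]
(For c' = 0 this reduces to FS = (γ'/γ_sat)·tanφ'/tanβ.)
γ' = 21.3 − 9.81 = 11.49 kN/m³
Numerator = 0.0 + 11.49·4.3·cos²19.1°·tan29.4° = 0.0 + 11.49·4.3·0.8929·0.5635 = 24.859 kPa
Denominator = 21.3·4.3·sin19.1°·cos19.1° = 21.3·4.3·0.3272·0.9449 = 28.320 kPa
FS = 24.859 / 28.320 = 0.878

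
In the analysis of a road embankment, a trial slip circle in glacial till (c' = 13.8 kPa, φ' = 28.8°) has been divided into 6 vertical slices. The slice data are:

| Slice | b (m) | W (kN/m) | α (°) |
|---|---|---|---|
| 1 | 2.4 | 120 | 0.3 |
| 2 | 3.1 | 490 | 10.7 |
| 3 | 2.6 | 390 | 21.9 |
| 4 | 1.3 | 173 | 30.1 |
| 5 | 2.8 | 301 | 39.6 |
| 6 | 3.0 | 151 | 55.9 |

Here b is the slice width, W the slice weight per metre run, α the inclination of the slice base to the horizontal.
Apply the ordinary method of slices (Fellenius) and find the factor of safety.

Ordinary method of slices: FS = Σ[c'·Δl_i + (W_i cosα_i)·tanφ'] / Σ W_i sinα_i, with Δl_i = b_i / cosα_i.
Slice 1: Δl = 2.4/cos0.3° = 2.400 m; N'_1 = 120·cos0.3° = 120.0; c'Δl = 33.12; W sinα = 0.6
Slice 2: Δl = 3.1/cos10.7° = 3.155 m; N'_2 = 490·cos10.7° = 481.5; c'Δl = 43.54; W sinα = 91.0
Slice 3: Δl = 2.6/cos21.9° = 2.802 m; N'_3 = 390·cos21.9° = 361.9; c'Δl = 38.67; W sinα = 145.5
Slice 4: Δl = 1.3/cos30.1° = 1.503 m; N'_4 = 173·cos30.1° = 149.7; c'Δl = 20.74; W sinα = 86.8
Slice 5: Δl = 2.8/cos39.6° = 3.634 m; N'_5 = 301·cos39.6° = 231.9; c'Δl = 50.15; W sinα = 191.9
Slice 6: Δl = 3.0/cos55.9° = 5.351 m; N'_6 = 151·cos55.9° = 84.7; c'Δl = 73.84; W sinα = 125.0
Σc'Δl = 260.1 kN/m; ΣN' = 1429.6 kN/m; ΣW sinα = 640.7 kN/m
Resisting = 260.1 + 1429.6·tan28.8° = 260.1 + 785.9 = 1046.0 kN/m
FS = 1046.0 / 640.7 = 1.632

FS = 1.63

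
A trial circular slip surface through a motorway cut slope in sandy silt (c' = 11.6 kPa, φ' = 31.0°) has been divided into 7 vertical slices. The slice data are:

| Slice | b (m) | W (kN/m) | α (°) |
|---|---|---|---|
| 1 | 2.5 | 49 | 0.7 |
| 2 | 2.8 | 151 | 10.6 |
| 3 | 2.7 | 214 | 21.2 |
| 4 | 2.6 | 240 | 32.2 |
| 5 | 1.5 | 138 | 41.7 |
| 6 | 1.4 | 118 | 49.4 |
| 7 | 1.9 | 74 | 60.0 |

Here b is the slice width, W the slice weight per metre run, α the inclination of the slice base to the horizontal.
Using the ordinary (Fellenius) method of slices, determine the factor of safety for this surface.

FS = 1.49

Ordinary method of slices: FS = Σ[c'·Δl_i + (W_i cosα_i)·tanφ'] / Σ W_i sinα_i, with Δl_i = b_i / cosα_i.
Slice 1: Δl = 2.5/cos0.7° = 2.500 m; N'_1 = 49·cos0.7° = 49.0; c'Δl = 29.00; W sinα = 0.6
Slice 2: Δl = 2.8/cos10.6° = 2.849 m; N'_2 = 151·cos10.6° = 148.4; c'Δl = 33.04; W sinα = 27.8
Slice 3: Δl = 2.7/cos21.2° = 2.896 m; N'_3 = 214·cos21.2° = 199.5; c'Δl = 33.59; W sinα = 77.4
Slice 4: Δl = 2.6/cos32.2° = 3.073 m; N'_4 = 240·cos32.2° = 203.1; c'Δl = 35.64; W sinα = 127.9
Slice 5: Δl = 1.5/cos41.7° = 2.009 m; N'_5 = 138·cos41.7° = 103.0; c'Δl = 23.30; W sinα = 91.8
Slice 6: Δl = 1.4/cos49.4° = 2.151 m; N'_6 = 118·cos49.4° = 76.8; c'Δl = 24.95; W sinα = 89.6
Slice 7: Δl = 1.9/cos60.0° = 3.800 m; N'_7 = 74·cos60.0° = 37.0; c'Δl = 44.08; W sinα = 64.1
Σc'Δl = 223.6 kN/m; ΣN' = 816.9 kN/m; ΣW sinα = 479.1 kN/m
Resisting = 223.6 + 816.9·tan31.0° = 223.6 + 490.8 = 714.4 kN/m
FS = 714.4 / 479.1 = 1.491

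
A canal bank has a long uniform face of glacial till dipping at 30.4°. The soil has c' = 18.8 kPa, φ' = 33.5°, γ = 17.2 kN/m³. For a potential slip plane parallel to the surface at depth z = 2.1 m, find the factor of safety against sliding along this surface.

For an infinite slope with a slip plane parallel to the surface (no pore pressure): FS = [c' + γz cos²β tanφ'] / [γz sinβ cosβ].
γz = 17.2·2.1 = 36.12 kN/m²
Numerator = 18.8 + 36.12·cos²30.4°·tan33.5° = 18.8 + 36.12·0.7439·0.6619 = 36.585 kPa
Denominator = 36.12·sin30.4°·cos30.4° = 36.12·0.5060·0.8625 = 15.765 kPa
FS = 36.585 / 15.765 = 2.321

FS = 2.32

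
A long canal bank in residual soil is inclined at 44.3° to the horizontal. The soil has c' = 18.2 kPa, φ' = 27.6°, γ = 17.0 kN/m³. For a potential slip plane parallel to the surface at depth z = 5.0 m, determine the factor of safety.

For an infinite slope with a slip plane parallel to the surface (no pore pressure): FS = [c' + γz cos²β tanφ'] / [γz sinβ cosβ].
γz = 17.0·5.0 = 85.00 kN/m²
Numerator = 18.2 + 85.00·cos²44.3°·tan27.6° = 18.2 + 85.00·0.5122·0.5228 = 40.961 kPa
Denominator = 85.00·sin44.3°·cos44.3° = 85.00·0.6984·0.7157 = 42.487 kPa
FS = 40.961 / 42.487 = 0.964

FS = 0.96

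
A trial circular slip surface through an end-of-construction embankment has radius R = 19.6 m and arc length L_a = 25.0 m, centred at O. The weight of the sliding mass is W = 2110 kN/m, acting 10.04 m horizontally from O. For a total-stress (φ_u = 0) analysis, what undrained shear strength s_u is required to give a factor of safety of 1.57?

FS = s_u·L_a·R / (W·d), so s_u = FS·W·d / (L_a·R).
s_u = 1.57·2110·10.04 / (25.00·19.6) = 33259.5 / 490.00 = 67.88 kPa

s_u = 67.9 kPa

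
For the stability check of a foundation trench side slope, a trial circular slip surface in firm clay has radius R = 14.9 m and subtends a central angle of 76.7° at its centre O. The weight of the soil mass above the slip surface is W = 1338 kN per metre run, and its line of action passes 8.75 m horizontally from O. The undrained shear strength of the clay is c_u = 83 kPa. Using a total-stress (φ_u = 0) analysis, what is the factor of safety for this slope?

Taking moments about the centre O, the resisting moment is provided by the undrained shear strength acting along the arc:
Arc length L_a = R·θ = 14.9·(76.7°·π/180) = 14.9·1.3387 = 19.95 m
M_R = c_u·L_a·R = 83·19.95·14.9 = 24667.4 kN·m/m
M_D = W·d = 1338·8.75 = 11707.5 kN·m/m
FS = M_R / M_D = 24667.4 / 11707.5 = 2.107

FS = 2.11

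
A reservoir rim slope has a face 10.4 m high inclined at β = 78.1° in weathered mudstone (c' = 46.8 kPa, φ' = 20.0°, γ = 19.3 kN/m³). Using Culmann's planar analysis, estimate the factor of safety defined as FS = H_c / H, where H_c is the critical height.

H_c = (4c'/γ) · sinβ cosφ' / [1 − cos(β − φ')]
    = (4·46.8/19.3) · sin78.1°·cos20.0° / [1 − cos58.1°]
    = 9.699 · 0.9195 / 0.4716 = 18.91 m
FS = H_c / H = 18.91 / 10.4 = 1.819

FS = 1.82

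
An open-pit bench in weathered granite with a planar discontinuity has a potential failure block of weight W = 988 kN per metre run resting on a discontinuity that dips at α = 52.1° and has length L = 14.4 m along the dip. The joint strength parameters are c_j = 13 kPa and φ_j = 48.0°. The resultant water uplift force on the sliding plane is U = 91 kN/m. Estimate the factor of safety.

FS = 0.98

Resolving the block weight along and normal to the plane and applying the Mohr–Coulomb strength on the joint:
N' = W cosα − U = 988·cos52.1° − 91 = 515.9 kN/m
Driving force T = W sinα = 988·sin52.1° = 779.6 kN/m
Resisting force R = c_j·L + N'·tanφ_j = 13·14.4 + 515.9·tan48.0° = 187.2 + 573.0 = 760.2 kN/m
FS = R / T = 760.2 / 779.6 = 0.975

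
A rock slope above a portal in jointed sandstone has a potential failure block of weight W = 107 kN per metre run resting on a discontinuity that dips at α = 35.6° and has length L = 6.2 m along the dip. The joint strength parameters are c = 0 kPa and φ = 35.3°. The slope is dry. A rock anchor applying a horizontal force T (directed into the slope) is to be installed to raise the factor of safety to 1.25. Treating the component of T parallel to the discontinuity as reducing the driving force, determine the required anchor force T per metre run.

T = 11 kN/m

Resolving forces along and normal to the sliding plane, with the horizontal anchor force T adding T·sinα to the effective normal force and T·cosα acting up the plane against the driving force:
FS = [cL + (W cosα + T sinα) tanφ] / [W sinα − T cosα]
Without the anchor: N' = 87.0 kN/m, driving T_d = 62.3 kN/m, resisting R = 0·6.2 + 87.0·tan35.3° = 61.6 kN/m, FS = 0.99.
Setting FS = 1.25 and solving for T:
1.25·(62.3 − T cos35.6°) = 61.6 + T sin35.6°·tan35.3°
T·(sin35.6°·tan35.3° + 1.25·cos35.6°) = 1.25·62.3 − 61.6
T·(0.5821·0.7080 + 1.25·0.8131) = 77.9 − 61.6 = 16.3
T·1.4285 = 16.3
T = 11.4 kN/m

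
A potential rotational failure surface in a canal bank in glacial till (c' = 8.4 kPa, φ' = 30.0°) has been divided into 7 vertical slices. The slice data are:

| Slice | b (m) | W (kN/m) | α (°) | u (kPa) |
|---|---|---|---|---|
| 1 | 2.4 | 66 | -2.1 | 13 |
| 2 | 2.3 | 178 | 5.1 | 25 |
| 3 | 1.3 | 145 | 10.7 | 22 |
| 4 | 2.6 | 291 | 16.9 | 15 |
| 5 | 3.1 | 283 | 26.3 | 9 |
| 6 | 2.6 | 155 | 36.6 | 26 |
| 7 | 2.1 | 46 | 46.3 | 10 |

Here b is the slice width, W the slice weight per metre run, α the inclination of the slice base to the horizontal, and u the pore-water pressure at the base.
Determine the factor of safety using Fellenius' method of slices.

Ordinary method of slices: FS = Σ[c'·Δl_i + (W_i cosα_i − u_i·Δl_i)·tanφ'] / Σ W_i sinα_i, with Δl_i = b_i / cosα_i.
Slice 1: Δl = 2.4/cos(-2.1°) = 2.402 m; N'_1 = 66·cos(-2.1°) − 13·2.402 = 34.7; c'Δl = 20.17; W sinα = -2.4
Slice 2: Δl = 2.3/cos5.1° = 2.309 m; N'_2 = 178·cos5.1° − 25·2.309 = 119.6; c'Δl = 19.40; W sinα = 15.8
Slice 3: Δl = 1.3/cos10.7° = 1.323 m; N'_3 = 145·cos10.7° − 22·1.323 = 113.4; c'Δl = 11.11; W sinα = 26.9
Slice 4: Δl = 2.6/cos16.9° = 2.717 m; N'_4 = 291·cos16.9° − 15·2.717 = 237.7; c'Δl = 22.83; W sinα = 84.6
Slice 5: Δl = 3.1/cos26.3° = 3.458 m; N'_5 = 283·cos26.3° − 9·3.458 = 222.6; c'Δl = 29.05; W sinα = 125.4
Slice 6: Δl = 2.6/cos36.6° = 3.239 m; N'_6 = 155·cos36.6° − 26·3.239 = 40.2; c'Δl = 27.20; W sinα = 92.4
Slice 7: Δl = 2.1/cos46.3° = 3.040 m; N'_7 = 46·cos46.3° − 10·3.040 = 1.4; c'Δl = 25.53; W sinα = 33.3
Σc'Δl = 155.3 kN/m; ΣN' = 769.5 kN/m; ΣW sinα = 376.0 kN/m
Resisting = 155.3 + 769.5·tan30.0° = 155.3 + 444.3 = 599.6 kN/m
FS = 599.6 / 376.0 = 1.595

FS = 1.59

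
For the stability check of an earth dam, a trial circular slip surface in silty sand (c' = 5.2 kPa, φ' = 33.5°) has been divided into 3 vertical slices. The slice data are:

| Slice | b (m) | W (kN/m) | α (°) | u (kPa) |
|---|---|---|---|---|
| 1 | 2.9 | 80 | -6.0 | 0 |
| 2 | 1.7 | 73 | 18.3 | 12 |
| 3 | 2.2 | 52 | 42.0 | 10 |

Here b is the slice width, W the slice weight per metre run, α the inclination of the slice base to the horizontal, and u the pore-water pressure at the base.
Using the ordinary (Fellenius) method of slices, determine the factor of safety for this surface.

Ordinary method of slices: FS = Σ[c'·Δl_i + (W_i cosα_i − u_i·Δl_i)·tanφ'] / Σ W_i sinα_i, with Δl_i = b_i / cosα_i.
Slice 1: Δl = 2.9/cos(-6.0°) = 2.916 m; N'_1 = 80·cos(-6.0°) − 0·2.916 = 79.6; c'Δl = 15.16; W sinα = -8.4
Slice 2: Δl = 1.7/cos18.3° = 1.791 m; N'_2 = 73·cos18.3° − 12·1.791 = 47.8; c'Δl = 9.31; W sinα = 22.9
Slice 3: Δl = 2.2/cos42.0° = 2.960 m; N'_3 = 52·cos42.0° − 10·2.960 = 9.0; c'Δl = 15.39; W sinα = 34.8
Σc'Δl = 39.9 kN/m; ΣN' = 136.4 kN/m; ΣW sinα = 49.4 kN/m
Resisting = 39.9 + 136.4·tan33.5° = 39.9 + 90.3 = 130.2 kN/m
FS = 130.2 / 49.4 = 2.637

FS = 2.64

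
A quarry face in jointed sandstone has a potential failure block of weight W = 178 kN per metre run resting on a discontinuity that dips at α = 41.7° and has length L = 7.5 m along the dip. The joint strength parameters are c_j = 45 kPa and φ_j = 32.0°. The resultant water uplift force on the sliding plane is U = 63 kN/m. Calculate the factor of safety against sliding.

FS = 3.22

Resolving the block weight along and normal to the plane and applying the Mohr–Coulomb strength on the joint:
N' = W cosα − U = 178·cos41.7° − 63 = 69.9 kN/m
Driving force T = W sinα = 178·sin41.7° = 118.4 kN/m
Resisting force R = c_j·L + N'·tanφ_j = 45·7.5 + 69.9·tan32.0° = 337.5 + 43.7 = 381.2 kN/m
FS = R / T = 381.2 / 118.4 = 3.219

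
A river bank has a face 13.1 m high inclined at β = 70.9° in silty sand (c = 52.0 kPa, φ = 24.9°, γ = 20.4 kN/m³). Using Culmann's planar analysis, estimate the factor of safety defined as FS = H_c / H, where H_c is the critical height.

H_c = (4c/γ) · sinβ cosφ / [1 − cos(β − φ)]
    = (4·52.0/20.4) · sin70.9°·cos24.9° / [1 − cos46.0°]
    = 10.196 · 0.8571 / 0.3053 = 28.62 m
FS = H_c / H = 28.62 / 13.1 = 2.185

FS = 2.18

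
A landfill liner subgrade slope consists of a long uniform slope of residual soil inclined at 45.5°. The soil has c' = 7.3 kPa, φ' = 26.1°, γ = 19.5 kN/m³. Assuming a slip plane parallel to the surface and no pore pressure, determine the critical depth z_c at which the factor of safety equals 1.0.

z_c = 1.44 m

Setting FS = 1.00 in FS = [c' + γz cos²β tanφ'] / [γz sinβ cosβ] and solving for z:
z = c' / [γ cosβ (FS·sinβ − cosβ·tanφ')]
  = 7.3 / [19.5·cos45.5°·(1.00·sin45.5° − cos45.5°·tan26.1°)]
  = 7.3 / [19.5·0.7009·(1.00·0.7133 − 0.7009·0.4899)]
  = 7.3 / 5.0554 = 1.444 m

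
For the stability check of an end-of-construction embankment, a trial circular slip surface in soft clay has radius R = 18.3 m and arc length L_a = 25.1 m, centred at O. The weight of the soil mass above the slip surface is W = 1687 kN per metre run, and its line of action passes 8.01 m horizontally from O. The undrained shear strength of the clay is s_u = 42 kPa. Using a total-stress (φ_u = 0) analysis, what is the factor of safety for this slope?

FS = 1.43

Taking moments about the centre O, the resisting moment is provided by the undrained shear strength acting along the arc:
M_R = s_u·L_a·R = 42·25.10·18.3 = 19291.9 kN·m/m
M_D = W·d = 1687·8.01 = 13512.9 kN·m/m
FS = M_R / M_D = 19291.9 / 13512.9 = 1.428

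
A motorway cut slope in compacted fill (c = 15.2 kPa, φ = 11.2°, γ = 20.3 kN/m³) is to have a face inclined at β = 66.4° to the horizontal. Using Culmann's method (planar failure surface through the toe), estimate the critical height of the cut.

H_c = 6.27 m

Culmann's analysis gives the critical failure plane at α_cr = (β + φ)/2 = (66.4 + 11.2)/2 = 38.8°, and the critical height
H_c = (4c/γ) · sinβ cosφ / [1 − cos(β − φ)]
    = (4·15.2/20.3) · sin66.4°·cos11.2° / [1 − cos(55.2°)]
    = 2.995 · 0.9164·0.9810 / [1 − 0.5707]
    = 2.995 · 0.8989 / 0.4293
    = 6.27 m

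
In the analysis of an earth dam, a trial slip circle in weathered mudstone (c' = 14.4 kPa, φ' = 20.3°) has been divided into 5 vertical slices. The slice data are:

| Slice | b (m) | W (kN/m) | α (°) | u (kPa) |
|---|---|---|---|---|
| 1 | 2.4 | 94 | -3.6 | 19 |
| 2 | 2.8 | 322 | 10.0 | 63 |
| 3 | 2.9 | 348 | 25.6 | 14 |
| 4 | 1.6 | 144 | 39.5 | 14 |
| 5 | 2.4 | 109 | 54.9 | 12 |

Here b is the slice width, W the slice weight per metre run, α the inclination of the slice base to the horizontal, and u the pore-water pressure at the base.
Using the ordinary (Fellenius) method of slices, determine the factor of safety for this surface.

Ordinary method of slices: FS = Σ[c'·Δl_i + (W_i cosα_i − u_i·Δl_i)·tanφ'] / Σ W_i sinα_i, with Δl_i = b_i / cosα_i.
Slice 1: Δl = 2.4/cos(-3.6°) = 2.405 m; N'_1 = 94·cos(-3.6°) − 19·2.405 = 48.1; c'Δl = 34.63; W sinα = -5.9
Slice 2: Δl = 2.8/cos10.0° = 2.843 m; N'_2 = 322·cos10.0° − 63·2.843 = 138.0; c'Δl = 40.94; W sinα = 55.9
Slice 3: Δl = 2.9/cos25.6° = 3.216 m; N'_3 = 348·cos25.6° − 14·3.216 = 268.8; c'Δl = 46.31; W sinα = 150.4
Slice 4: Δl = 1.6/cos39.5° = 2.074 m; N'_4 = 144·cos39.5° − 14·2.074 = 82.1; c'Δl = 29.86; W sinα = 91.6
Slice 5: Δl = 2.4/cos54.9° = 4.174 m; N'_5 = 109·cos54.9° − 12·4.174 = 12.6; c'Δl = 60.10; W sinα = 89.2
Σc'Δl = 211.8 kN/m; ΣN' = 549.6 kN/m; ΣW sinα = 381.2 kN/m
Resisting = 211.8 + 549.6·tan20.3° = 211.8 + 203.3 = 415.1 kN/m
FS = 415.1 / 381.2 = 1.089

FS = 1.09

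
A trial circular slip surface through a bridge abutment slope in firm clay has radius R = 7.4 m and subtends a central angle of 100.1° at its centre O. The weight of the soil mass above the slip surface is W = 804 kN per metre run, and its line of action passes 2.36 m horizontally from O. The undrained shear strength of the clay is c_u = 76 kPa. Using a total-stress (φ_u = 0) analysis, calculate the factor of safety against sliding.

FS = 3.83

Taking moments about the centre O, the resisting moment is provided by the undrained shear strength acting along the arc:
Arc length L_a = R·θ = 7.4·(100.1°·π/180) = 7.4·1.7471 = 12.93 m
M_R = c_u·L_a·R = 76·12.93·7.4 = 7270.9 kN·m/m
M_D = W·d = 804·2.36 = 1897.4 kN·m/m
FS = M_R / M_D = 7270.9 / 1897.4 = 3.832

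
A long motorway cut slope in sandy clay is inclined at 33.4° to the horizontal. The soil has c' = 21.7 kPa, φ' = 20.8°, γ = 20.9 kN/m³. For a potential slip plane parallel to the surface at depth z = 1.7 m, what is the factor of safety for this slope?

For an infinite slope with a slip plane parallel to the surface (no pore pressure): FS = [c' + γz cos²β tanφ'] / [γz sinβ cosβ].
γz = 20.9·1.7 = 35.53 kN/m²
Numerator = 21.7 + 35.53·cos²33.4°·tan20.8° = 21.7 + 35.53·0.6970·0.3799 = 31.107 kPa
Denominator = 35.53·sin33.4°·cos33.4° = 35.53·0.5505·0.8348 = 16.328 kPa
FS = 31.107 / 16.328 = 1.905

FS = 1.91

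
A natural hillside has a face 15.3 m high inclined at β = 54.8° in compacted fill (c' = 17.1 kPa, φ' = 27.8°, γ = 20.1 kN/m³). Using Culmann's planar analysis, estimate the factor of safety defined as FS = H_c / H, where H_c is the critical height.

FS = 1.48

H_c = (4c'/γ) · sinβ cosφ' / [1 − cos(β − φ')]
    = (4·17.1/20.1) · sin54.8°·cos27.8° / [1 − cos27.0°]
    = 3.403 · 0.7228 / 0.1090 = 22.57 m
FS = H_c / H = 22.57 / 15.3 = 1.475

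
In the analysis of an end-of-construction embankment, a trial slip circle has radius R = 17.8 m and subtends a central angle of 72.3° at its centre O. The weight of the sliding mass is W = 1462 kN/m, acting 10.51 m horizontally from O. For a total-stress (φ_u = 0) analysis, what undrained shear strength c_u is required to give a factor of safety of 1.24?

c_u = 47.7 kPa

FS = c_u·L_a·R / (W·d), so c_u = FS·W·d / (L_a·R).
Arc length L_a = R·θ = 17.8·(72.3°·π/180) = 17.8·1.2619 = 22.46 m
c_u = 1.24·1462·10.51 / (22.46·17.8) = 19053.4 / 399.81 = 47.66 kPa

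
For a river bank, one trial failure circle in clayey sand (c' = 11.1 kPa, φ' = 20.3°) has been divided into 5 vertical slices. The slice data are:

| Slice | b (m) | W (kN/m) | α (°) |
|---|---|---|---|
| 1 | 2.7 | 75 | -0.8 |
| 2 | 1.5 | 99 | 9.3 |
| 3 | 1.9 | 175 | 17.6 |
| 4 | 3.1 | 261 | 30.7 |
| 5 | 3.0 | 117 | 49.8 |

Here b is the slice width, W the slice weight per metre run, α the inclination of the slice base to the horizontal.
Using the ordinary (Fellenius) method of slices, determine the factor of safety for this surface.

FS = 1.37

Ordinary method of slices: FS = Σ[c'·Δl_i + (W_i cosα_i)·tanφ'] / Σ W_i sinα_i, with Δl_i = b_i / cosα_i.
Slice 1: Δl = 2.7/cos(-0.8°) = 2.700 m; N'_1 = 75·cos(-0.8°) = 75.0; c'Δl = 29.97; W sinα = -1.0
Slice 2: Δl = 1.5/cos9.3° = 1.520 m; N'_2 = 99·cos9.3° = 97.7; c'Δl = 16.87; W sinα = 16.0
Slice 3: Δl = 1.9/cos17.6° = 1.993 m; N'_3 = 175·cos17.6° = 166.8; c'Δl = 22.13; W sinα = 52.9
Slice 4: Δl = 3.1/cos30.7° = 3.605 m; N'_4 = 261·cos30.7° = 224.4; c'Δl = 40.02; W sinα = 133.3
Slice 5: Δl = 3.0/cos49.8° = 4.648 m; N'_5 = 117·cos49.8° = 75.5; c'Δl = 51.59; W sinα = 89.4
Σc'Δl = 160.6 kN/m; ΣN' = 639.4 kN/m; ΣW sinα = 290.5 kN/m
Resisting = 160.6 + 639.4·tan20.3° = 160.6 + 236.5 = 397.1 kN/m
FS = 397.1 / 290.5 = 1.367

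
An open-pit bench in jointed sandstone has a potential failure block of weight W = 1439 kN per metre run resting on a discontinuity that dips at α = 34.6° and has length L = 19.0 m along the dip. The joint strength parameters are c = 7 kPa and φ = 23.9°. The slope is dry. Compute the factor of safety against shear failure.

FS = 0.81

Resolving the block weight along and normal to the plane and applying the Mohr–Coulomb strength on the joint:
N' = W cosα = 1439·cos34.6° = 1184.5 kN/m
Driving force T = W sinα = 1439·sin34.6° = 817.1 kN/m
Resisting force R = c·L + N'·tanφ = 7·19.0 + 1184.5·tan23.9° = 133.0 + 524.9 = 657.9 kN/m
FS = R / T = 657.9 / 817.1 = 0.805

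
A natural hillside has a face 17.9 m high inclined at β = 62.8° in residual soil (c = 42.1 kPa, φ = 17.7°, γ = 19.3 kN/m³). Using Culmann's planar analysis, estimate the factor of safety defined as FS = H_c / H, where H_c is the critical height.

H_c = (4c/γ) · sinβ cosφ / [1 − cos(β − φ)]
    = (4·42.1/19.3) · sin62.8°·cos17.7° / [1 − cos45.1°]
    = 8.725 · 0.8473 / 0.2941 = 25.14 m
FS = H_c / H = 25.14 / 17.9 = 1.404

FS = 1.40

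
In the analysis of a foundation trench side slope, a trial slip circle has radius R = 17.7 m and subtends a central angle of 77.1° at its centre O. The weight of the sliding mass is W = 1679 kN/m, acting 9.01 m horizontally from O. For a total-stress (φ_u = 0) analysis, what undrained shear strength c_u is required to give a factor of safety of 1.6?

FS = c_u·L_a·R / (W·d), so c_u = FS·W·d / (L_a·R).
Arc length L_a = R·θ = 17.7·(77.1°·π/180) = 17.7·1.3456 = 23.82 m
c_u = 1.6·1679·9.01 / (23.82·17.7) = 24204.5 / 421.58 = 57.41 kPa

c_u = 57.4 kPa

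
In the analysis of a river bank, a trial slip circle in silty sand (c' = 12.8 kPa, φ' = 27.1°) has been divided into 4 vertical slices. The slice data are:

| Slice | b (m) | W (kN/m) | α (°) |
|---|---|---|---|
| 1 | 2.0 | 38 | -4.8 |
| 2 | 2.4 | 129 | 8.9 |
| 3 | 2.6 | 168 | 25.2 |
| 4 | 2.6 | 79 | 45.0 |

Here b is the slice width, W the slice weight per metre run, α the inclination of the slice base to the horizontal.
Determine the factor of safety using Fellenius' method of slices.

Ordinary method of slices: FS = Σ[c'·Δl_i + (W_i cosα_i)·tanφ'] / Σ W_i sinα_i, with Δl_i = b_i / cosα_i.
Slice 1: Δl = 2.0/cos(-4.8°) = 2.007 m; N'_1 = 38·cos(-4.8°) = 37.9; c'Δl = 25.69; W sinα = -3.2
Slice 2: Δl = 2.4/cos8.9° = 2.429 m; N'_2 = 129·cos8.9° = 127.4; c'Δl = 31.09; W sinα = 20.0
Slice 3: Δl = 2.6/cos25.2° = 2.873 m; N'_3 = 168·cos25.2° = 152.0; c'Δl = 36.78; W sinα = 71.5
Slice 4: Δl = 2.6/cos45.0° = 3.677 m; N'_4 = 79·cos45.0° = 55.9; c'Δl = 47.07; W sinα = 55.9
Σc'Δl = 140.6 kN/m; ΣN' = 373.2 kN/m; ΣW sinα = 144.2 kN/m
Resisting = 140.6 + 373.2·tan27.1° = 140.6 + 191.0 = 331.6 kN/m
FS = 331.6 / 144.2 = 2.300

FS = 2.30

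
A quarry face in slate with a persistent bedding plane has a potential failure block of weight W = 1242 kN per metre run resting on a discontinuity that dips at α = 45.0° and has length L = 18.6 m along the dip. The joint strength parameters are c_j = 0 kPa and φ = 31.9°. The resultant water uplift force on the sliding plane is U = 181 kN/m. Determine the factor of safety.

FS = 0.49

Resolving the block weight along and normal to the plane and applying the Mohr–Coulomb strength on the joint:
N' = W cosα − U = 1242·cos45.0° − 181 = 697.2 kN/m
Driving force T = W sinα = 1242·sin45.0° = 878.2 kN/m
Resisting force R = c_j·L + N'·tanφ = 0·18.6 + 697.2·tan31.9° = 0.0 + 434.0 = 434.0 kN/m
FS = R / T = 434.0 / 878.2 = 0.494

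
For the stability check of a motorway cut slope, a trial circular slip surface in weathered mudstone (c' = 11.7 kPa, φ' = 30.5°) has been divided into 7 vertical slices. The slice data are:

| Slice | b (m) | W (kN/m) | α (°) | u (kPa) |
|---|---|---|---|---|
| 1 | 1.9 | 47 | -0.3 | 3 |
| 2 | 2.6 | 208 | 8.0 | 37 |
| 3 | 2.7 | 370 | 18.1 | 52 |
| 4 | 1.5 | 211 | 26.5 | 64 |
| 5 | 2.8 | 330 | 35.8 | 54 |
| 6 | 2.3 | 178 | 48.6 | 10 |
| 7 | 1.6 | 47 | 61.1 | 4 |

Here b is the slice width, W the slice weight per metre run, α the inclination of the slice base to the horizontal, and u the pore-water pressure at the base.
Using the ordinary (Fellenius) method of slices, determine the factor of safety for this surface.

FS = 0.97

Ordinary method of slices: FS = Σ[c'·Δl_i + (W_i cosα_i − u_i·Δl_i)·tanφ'] / Σ W_i sinα_i, with Δl_i = b_i / cosα_i.
Slice 1: Δl = 1.9/cos(-0.3°) = 1.900 m; N'_1 = 47·cos(-0.3°) − 3·1.900 = 41.3; c'Δl = 22.23; W sinα = -0.2
Slice 2: Δl = 2.6/cos8.0° = 2.626 m; N'_2 = 208·cos8.0° − 37·2.626 = 108.8; c'Δl = 30.72; W sinα = 28.9
Slice 3: Δl = 2.7/cos18.1° = 2.841 m; N'_3 = 370·cos18.1° − 52·2.841 = 204.0; c'Δl = 33.23; W sinα = 115.0
Slice 4: Δl = 1.5/cos26.5° = 1.676 m; N'_4 = 211·cos26.5° − 64·1.676 = 81.6; c'Δl = 19.61; W sinα = 94.1
Slice 5: Δl = 2.8/cos35.8° = 3.452 m; N'_5 = 330·cos35.8° − 54·3.452 = 81.2; c'Δl = 40.39; W sinα = 193.0
Slice 6: Δl = 2.3/cos48.6° = 3.478 m; N'_6 = 178·cos48.6° − 10·3.478 = 82.9; c'Δl = 40.69; W sinα = 133.5
Slice 7: Δl = 1.6/cos61.1° = 3.311 m; N'_7 = 47·cos61.1° − 4·3.311 = 9.5; c'Δl = 38.74; W sinα = 41.1
Σc'Δl = 225.6 kN/m; ΣN' = 609.3 kN/m; ΣW sinα = 605.5 kN/m
Resisting = 225.6 + 609.3·tan30.5° = 225.6 + 358.9 = 584.5 kN/m
FS = 584.5 / 605.5 = 0.965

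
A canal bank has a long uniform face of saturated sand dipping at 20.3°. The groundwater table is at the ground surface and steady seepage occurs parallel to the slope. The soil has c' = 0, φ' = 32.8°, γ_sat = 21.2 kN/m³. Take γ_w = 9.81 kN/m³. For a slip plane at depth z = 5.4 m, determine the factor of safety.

With seepage parallel to the slope and the water table at the surface, the effective normal stress on the slip plane uses the buoyant unit weight γ' = γ_sat − γ_w while the driving shear stress uses γ_sat:
FS = [c' + γ' z cos²β tanφ'] / [γ_sat z sinβ cosβ]
(For c' = 0 this reduces to FS = (γ'/γ_sat)·tanφ'/tanβ.)
γ' = 21.2 − 9.81 = 11.39 kN/m³
Numerator = 0.0 + 11.39·5.4·cos²20.3°·tan32.8° = 0.0 + 11.39·5.4·0.8796·0.6445 = 34.867 kPa
Denominator = 21.2·5.4·sin20.3°·cos20.3° = 21.2·5.4·0.3469·0.9379 = 37.250 kPa
FS = 34.867 / 37.250 = 0.936

FS = 0.94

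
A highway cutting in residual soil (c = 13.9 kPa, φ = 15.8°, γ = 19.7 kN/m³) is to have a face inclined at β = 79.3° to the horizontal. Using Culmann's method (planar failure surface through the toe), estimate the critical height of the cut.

H_c = 4.82 m

Culmann's analysis gives the critical failure plane at α_cr = (β + φ)/2 = (79.3 + 15.8)/2 = 47.5°, and the critical height
H_c = (4c/γ) · sinβ cosφ / [1 − cos(β − φ)]
    = (4·13.9/19.7) · sin79.3°·cos15.8° / [1 − cos(63.5°)]
    = 2.822 · 0.9826·0.9622 / [1 − 0.4462]
    = 2.822 · 0.9455 / 0.5538
    = 4.82 m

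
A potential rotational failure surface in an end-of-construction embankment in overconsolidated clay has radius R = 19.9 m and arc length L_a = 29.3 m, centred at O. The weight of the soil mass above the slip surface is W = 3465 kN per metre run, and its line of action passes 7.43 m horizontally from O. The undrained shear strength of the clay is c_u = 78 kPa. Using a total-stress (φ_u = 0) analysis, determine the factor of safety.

Taking moments about the centre O, the resisting moment is provided by the undrained shear strength acting along the arc:
M_R = c_u·L_a·R = 78·29.30·19.9 = 45479.5 kN·m/m
M_D = W·d = 3465·7.43 = 25745.0 kN·m/m
FS = M_R / M_D = 45479.5 / 25745.0 = 1.767

FS = 1.77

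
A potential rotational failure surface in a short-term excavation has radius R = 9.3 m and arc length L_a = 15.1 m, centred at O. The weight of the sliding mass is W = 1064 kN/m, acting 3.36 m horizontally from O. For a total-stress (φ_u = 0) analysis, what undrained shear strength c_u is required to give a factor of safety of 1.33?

c_u = 33.9 kPa

FS = c_u·L_a·R / (W·d), so c_u = FS·W·d / (L_a·R).
c_u = 1.33·1064·3.36 / (15.10·9.3) = 4754.8 / 140.43 = 33.86 kPa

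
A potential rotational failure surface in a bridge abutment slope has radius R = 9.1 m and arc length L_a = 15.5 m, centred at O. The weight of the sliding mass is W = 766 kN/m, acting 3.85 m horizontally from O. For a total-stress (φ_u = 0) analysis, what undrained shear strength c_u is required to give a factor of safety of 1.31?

FS = c_u·L_a·R / (W·d), so c_u = FS·W·d / (L_a·R).
c_u = 1.31·766·3.85 / (15.50·9.1) = 3863.3 / 141.05 = 27.39 kPa

c_u = 27.4 kPa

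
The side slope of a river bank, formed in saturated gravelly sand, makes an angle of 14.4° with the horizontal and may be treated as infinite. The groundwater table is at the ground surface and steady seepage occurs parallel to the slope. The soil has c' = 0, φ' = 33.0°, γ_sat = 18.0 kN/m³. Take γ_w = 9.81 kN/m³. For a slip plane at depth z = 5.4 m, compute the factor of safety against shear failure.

With seepage parallel to the slope and the water table at the surface, the effective normal stress on the slip plane uses the buoyant unit weight γ' = γ_sat − γ_w while the driving shear stress uses γ_sat:
FS = [c' + γ' z cos²β tanφ'] / [γ_sat z sinβ cosβ]
(For c' = 0 this reduces to FS = (γ'/γ_sat)·tanφ'/tanβ.)
γ' = 18.0 − 9.81 = 8.19 kN/m³
Numerator = 0.0 + 8.19·5.4·cos²14.4°·tan33.0° = 0.0 + 8.19·5.4·0.9382·0.6494 = 26.944 kPa
Denominator = 18.0·5.4·sin14.4°·cos14.4° = 18.0·5.4·0.2487·0.9686 = 23.413 kPa
FS = 26.944 / 23.413 = 1.151

FS = 1.15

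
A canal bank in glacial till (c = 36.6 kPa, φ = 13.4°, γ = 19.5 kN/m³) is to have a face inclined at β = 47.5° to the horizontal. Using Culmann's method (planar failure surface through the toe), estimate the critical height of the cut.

H_c = 31.32 m

Culmann's analysis gives the critical failure plane at α_cr = (β + φ)/2 = (47.5 + 13.4)/2 = 30.4°, and the critical height
H_c = (4c/γ) · sinβ cosφ / [1 − cos(β − φ)]
    = (4·36.6/19.5) · sin47.5°·cos13.4° / [1 − cos(34.1°)]
    = 7.508 · 0.7373·0.9728 / [1 − 0.8281]
    = 7.508 · 0.7172 / 0.1719
    = 31.32 m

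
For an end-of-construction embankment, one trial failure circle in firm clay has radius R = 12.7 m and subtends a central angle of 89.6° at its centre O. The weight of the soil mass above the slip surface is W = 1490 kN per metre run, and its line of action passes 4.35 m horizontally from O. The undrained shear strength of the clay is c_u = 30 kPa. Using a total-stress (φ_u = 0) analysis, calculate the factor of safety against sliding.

FS = 1.17

Taking moments about the centre O, the resisting moment is provided by the undrained shear strength acting along the arc:
Arc length L_a = R·θ = 12.7·(89.6°·π/180) = 12.7·1.5638 = 19.86 m
M_R = c_u·L_a·R = 30·19.86·12.7 = 7566.8 kN·m/m
M_D = W·d = 1490·4.35 = 6481.5 kN·m/m
FS = M_R / M_D = 7566.8 / 6481.5 = 1.167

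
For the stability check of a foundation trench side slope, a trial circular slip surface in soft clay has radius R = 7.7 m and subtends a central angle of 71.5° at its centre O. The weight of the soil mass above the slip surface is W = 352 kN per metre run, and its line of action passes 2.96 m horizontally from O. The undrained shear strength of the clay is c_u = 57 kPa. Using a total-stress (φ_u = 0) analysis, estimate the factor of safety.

FS = 4.05

Taking moments about the centre O, the resisting moment is provided by the undrained shear strength acting along the arc:
Arc length L_a = R·θ = 7.7·(71.5°·π/180) = 7.7·1.2479 = 9.61 m
M_R = c_u·L_a·R = 57·9.61·7.7 = 4217.4 kN·m/m
M_D = W·d = 352·2.96 = 1041.9 kN·m/m
FS = M_R / M_D = 4217.4 / 1041.9 = 4.048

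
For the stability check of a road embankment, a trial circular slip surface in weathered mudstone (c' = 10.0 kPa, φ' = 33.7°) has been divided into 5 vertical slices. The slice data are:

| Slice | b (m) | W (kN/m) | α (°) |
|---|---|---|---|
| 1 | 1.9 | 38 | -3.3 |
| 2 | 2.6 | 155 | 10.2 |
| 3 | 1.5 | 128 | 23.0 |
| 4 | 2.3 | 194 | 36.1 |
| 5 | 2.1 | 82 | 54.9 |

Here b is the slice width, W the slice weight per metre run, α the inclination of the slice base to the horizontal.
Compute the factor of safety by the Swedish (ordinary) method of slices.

Ordinary method of slices: FS = Σ[c'·Δl_i + (W_i cosα_i)·tanφ'] / Σ W_i sinα_i, with Δl_i = b_i / cosα_i.
Slice 1: Δl = 1.9/cos(-3.3°) = 1.903 m; N'_1 = 38·cos(-3.3°) = 37.9; c'Δl = 19.03; W sinα = -2.2
Slice 2: Δl = 2.6/cos10.2° = 2.642 m; N'_2 = 155·cos10.2° = 152.6; c'Δl = 26.42; W sinα = 27.4
Slice 3: Δl = 1.5/cos23.0° = 1.630 m; N'_3 = 128·cos23.0° = 117.8; c'Δl = 16.30; W sinα = 50.0
Slice 4: Δl = 2.3/cos36.1° = 2.847 m; N'_4 = 194·cos36.1° = 156.8; c'Δl = 28.47; W sinα = 114.3
Slice 5: Δl = 2.1/cos54.9° = 3.652 m; N'_5 = 82·cos54.9° = 47.2; c'Δl = 36.52; W sinα = 67.1
Σc'Δl = 126.7 kN/m; ΣN' = 512.2 kN/m; ΣW sinα = 256.7 kN/m
Resisting = 126.7 + 512.2·tan33.7° = 126.7 + 341.6 = 468.3 kN/m
FS = 468.3 / 256.7 = 1.825

FS = 1.82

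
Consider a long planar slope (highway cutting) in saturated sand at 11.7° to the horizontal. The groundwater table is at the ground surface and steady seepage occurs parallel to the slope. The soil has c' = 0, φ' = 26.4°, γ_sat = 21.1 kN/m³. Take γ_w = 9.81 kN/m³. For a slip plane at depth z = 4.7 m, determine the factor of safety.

With seepage parallel to the slope and the water table at the surface, the effective normal stress on the slip plane uses the buoyant unit weight γ' = γ_sat − γ_w while the driving shear stress uses γ_sat:
FS = [c' + γ' z cos²β tanφ'] / [γ_sat z sinβ cosβ]
(For c' = 0 this reduces to FS = (γ'/γ_sat)·tanφ'/tanβ.)
γ' = 21.1 − 9.81 = 11.29 kN/m³
Numerator = 0.0 + 11.29·4.7·cos²11.7°·tan26.4° = 0.0 + 11.29·4.7·0.9589·0.4964 = 25.258 kPa
Denominator = 21.1·4.7·sin11.7°·cos11.7° = 21.1·4.7·0.2028·0.9792 = 19.693 kPa
FS = 25.258 / 19.693 = 1.283

FS = 1.28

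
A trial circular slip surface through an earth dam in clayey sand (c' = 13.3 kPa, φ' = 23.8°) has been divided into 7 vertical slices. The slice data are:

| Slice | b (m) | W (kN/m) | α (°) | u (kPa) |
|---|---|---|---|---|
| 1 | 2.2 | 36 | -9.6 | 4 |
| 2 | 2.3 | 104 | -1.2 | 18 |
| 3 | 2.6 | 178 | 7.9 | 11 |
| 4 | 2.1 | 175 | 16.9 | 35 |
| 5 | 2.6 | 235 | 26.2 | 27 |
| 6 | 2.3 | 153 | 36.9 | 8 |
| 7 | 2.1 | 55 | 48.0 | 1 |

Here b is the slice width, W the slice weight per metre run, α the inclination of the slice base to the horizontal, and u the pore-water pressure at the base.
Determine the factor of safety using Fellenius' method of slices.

Ordinary method of slices: FS = Σ[c'·Δl_i + (W_i cosα_i − u_i·Δl_i)·tanφ'] / Σ W_i sinα_i, with Δl_i = b_i / cosα_i.
Slice 1: Δl = 2.2/cos(-9.6°) = 2.231 m; N'_1 = 36·cos(-9.6°) − 4·2.231 = 26.6; c'Δl = 29.68; W sinα = -6.0
Slice 2: Δl = 2.3/cos(-1.2°) = 2.301 m; N'_2 = 104·cos(-1.2°) − 18·2.301 = 62.6; c'Δl = 30.60; W sinα = -2.2
Slice 3: Δl = 2.6/cos7.9° = 2.625 m; N'_3 = 178·cos7.9° − 11·2.625 = 147.4; c'Δl = 34.91; W sinα = 24.5
Slice 4: Δl = 2.1/cos16.9° = 2.195 m; N'_4 = 175·cos16.9° − 35·2.195 = 90.6; c'Δl = 29.19; W sinα = 50.9
Slice 5: Δl = 2.6/cos26.2° = 2.898 m; N'_5 = 235·cos26.2° − 27·2.898 = 132.6; c'Δl = 38.54; W sinα = 103.8
Slice 6: Δl = 2.3/cos36.9° = 2.876 m; N'_6 = 153·cos36.9° − 8·2.876 = 99.3; c'Δl = 38.25; W sinα = 91.9
Slice 7: Δl = 2.1/cos48.0° = 3.138 m; N'_7 = 55·cos48.0° − 1·3.138 = 33.7; c'Δl = 41.74; W sinα = 40.9
Σc'Δl = 242.9 kN/m; ΣN' = 592.8 kN/m; ΣW sinα = 303.6 kN/m
Resisting = 242.9 + 592.8·tan23.8° = 242.9 + 261.5 = 504.4 kN/m
FS = 504.4 / 303.6 = 1.661

FS = 1.66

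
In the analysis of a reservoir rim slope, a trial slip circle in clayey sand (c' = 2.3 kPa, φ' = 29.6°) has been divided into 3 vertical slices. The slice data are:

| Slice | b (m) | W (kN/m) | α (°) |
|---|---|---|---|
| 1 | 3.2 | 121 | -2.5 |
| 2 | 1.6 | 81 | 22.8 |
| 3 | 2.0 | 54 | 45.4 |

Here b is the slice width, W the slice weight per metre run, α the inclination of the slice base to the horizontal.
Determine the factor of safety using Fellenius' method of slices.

FS = 2.33

Ordinary method of slices: FS = Σ[c'·Δl_i + (W_i cosα_i)·tanφ'] / Σ W_i sinα_i, with Δl_i = b_i / cosα_i.
Slice 1: Δl = 3.2/cos(-2.5°) = 3.203 m; N'_1 = 121·cos(-2.5°) = 120.9; c'Δl = 7.37; W sinα = -5.3
Slice 2: Δl = 1.6/cos22.8° = 1.736 m; N'_2 = 81·cos22.8° = 74.7; c'Δl = 3.99; W sinα = 31.4
Slice 3: Δl = 2.0/cos45.4° = 2.848 m; N'_3 = 54·cos45.4° = 37.9; c'Δl = 6.55; W sinα = 38.4
Σc'Δl = 17.9 kN/m; ΣN' = 233.5 kN/m; ΣW sinα = 64.6 kN/m
Resisting = 17.9 + 233.5·tan29.6° = 17.9 + 132.6 = 150.5 kN/m
FS = 150.5 / 64.6 = 2.332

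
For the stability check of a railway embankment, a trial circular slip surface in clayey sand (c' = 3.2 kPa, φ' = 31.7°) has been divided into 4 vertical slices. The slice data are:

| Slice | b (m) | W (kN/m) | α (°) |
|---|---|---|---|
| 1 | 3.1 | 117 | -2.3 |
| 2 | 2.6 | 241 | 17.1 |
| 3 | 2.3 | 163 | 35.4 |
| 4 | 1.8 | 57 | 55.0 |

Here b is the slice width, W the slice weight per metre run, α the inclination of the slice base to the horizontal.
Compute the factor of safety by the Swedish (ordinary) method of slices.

Ordinary method of slices: FS = Σ[c'·Δl_i + (W_i cosα_i)·tanφ'] / Σ W_i sinα_i, with Δl_i = b_i / cosα_i.
Slice 1: Δl = 3.1/cos(-2.3°) = 3.102 m; N'_1 = 117·cos(-2.3°) = 116.9; c'Δl = 9.93; W sinα = -4.7
Slice 2: Δl = 2.6/cos17.1° = 2.720 m; N'_2 = 241·cos17.1° = 230.3; c'Δl = 8.70; W sinα = 70.9
Slice 3: Δl = 2.3/cos35.4° = 2.822 m; N'_3 = 163·cos35.4° = 132.9; c'Δl = 9.03; W sinα = 94.4
Slice 4: Δl = 1.8/cos55.0° = 3.138 m; N'_4 = 57·cos55.0° = 32.7; c'Δl = 10.04; W sinα = 46.7
Σc'Δl = 37.7 kN/m; ΣN' = 512.8 kN/m; ΣW sinα = 207.3 kN/m
Resisting = 37.7 + 512.8·tan31.7° = 37.7 + 316.7 = 354.4 kN/m
FS = 354.4 / 207.3 = 1.710

FS = 1.71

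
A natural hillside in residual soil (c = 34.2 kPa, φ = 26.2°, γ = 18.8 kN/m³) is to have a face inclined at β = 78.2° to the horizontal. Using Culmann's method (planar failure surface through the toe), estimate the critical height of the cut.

H_c = 16.63 m

Culmann's analysis gives the critical failure plane at α_cr = (β + φ)/2 = (78.2 + 26.2)/2 = 52.2°, and the critical height
H_c = (4c/γ) · sinβ cosφ / [1 − cos(β − φ)]
    = (4·34.2/18.8) · sin78.2°·cos26.2° / [1 − cos(52.0°)]
    = 7.277 · 0.9789·0.8973 / [1 − 0.6157]
    = 7.277 · 0.8783 / 0.3843
    = 16.63 m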